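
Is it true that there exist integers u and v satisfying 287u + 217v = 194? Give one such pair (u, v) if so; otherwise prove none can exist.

gcd(287, 217) = 7, so every integer of the form 287u + 217v is a multiple of 7.
However 194 leaves remainder 5 on division by 7.
Hence no integers u, v satisfy the equation.

No, no such integers exist.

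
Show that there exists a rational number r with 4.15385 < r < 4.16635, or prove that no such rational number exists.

Multiplying by 19: 19·4.15385 = 78.92315 and 19·4.16635 = 79.16065, so the integer 79 lies strictly between them.
So r = 79/19 works: it is a ratio of integers, and dividing 19·4.15385 < 79 < 19·4.16635 through by 19 gives 4.15385 < 79/19 < 4.16635.

r = 79/19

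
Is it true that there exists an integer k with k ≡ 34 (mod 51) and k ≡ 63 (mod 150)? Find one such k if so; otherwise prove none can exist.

Both moduli are multiples of 3 = gcd(51, 150), so any solution would satisfy k ≡ 34 and k ≡ 63 modulo 3 simultaneously.
However 34 ≡ 1 and 63 ≡ 0 (mod 3), and 1 ≠ 0.
Hence the system has no solution.

No such integer exists.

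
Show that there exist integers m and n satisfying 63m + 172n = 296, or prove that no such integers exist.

Since gcd(63, 172) = 1, every integer is an integer combination of 63 and 172.
Run the Euclidean algorithm on 172 and 63: 172 = 2·63 + 46, 63 = 1·46 + 17, 46 = 2·17 + 12, 17 = 1·12 + 5, 12 = 2·5 + 2, 5 = 2·2 + 1, 2 = 2·1 + 0.
Unwinding: 1 = 5 − 2·2 = 5 − 2·(12 − 2·5) = −2·12 + 5·5 = −2·12 + 5·(17 − 1·12) = 5·17 − 7·12 = 5·17 − 7·(46 − 2·17) = −7·46 + 19·17 = −7·46 + 19·(63 − 1·46) = 19·63 − 26·46 = 19·63 − 26·(172 − 2·63) = −26·172 + 71·63, i.e. 63·71 + 172·(-26) = 1.
Multiplying through by 296: m = 71·296 = 21016, n = (-26)·296 = -7696 is a solution.
Shifting by a multiple of (172, −63) keeps it a solution: m = 21016 − 122·172 = 32, n = -7696 + 122·63 = -10.
Indeed 63·32 + 172·(-10) = 2016 − 1720 = 296.

m = 32, n = -10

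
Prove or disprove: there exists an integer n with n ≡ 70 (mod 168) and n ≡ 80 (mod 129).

Reduce both congruences modulo 3, which divides 168 and 129: they say n ≡ 70 (mod 3) and n ≡ 80 (mod 3).
However 70 ≡ 1 and 80 ≡ 2 (mod 3), and 1 ≠ 2.
Hence the system has no solution.

There is no such integer.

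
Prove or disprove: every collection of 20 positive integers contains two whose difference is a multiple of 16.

True.

Partition the integers by their residue mod 16; there are 16 classes.
With 20 integers and only 16 classes, the pigeonhole principle forces two of them, say a and b, into the same class.
Then a ≡ b (mod 16), i.e. 16 ∣ (a − b).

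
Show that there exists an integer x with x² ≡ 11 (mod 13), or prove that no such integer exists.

There is no such integer.

Squares mod 13 repeat after x = 6 (as (−x)² = x²); for x = 0..6 they are 0, 1, 4, 9, 3, 12, 10.
So the quadratic residues mod 13 are {0, 1, 3, 4, 9, 10, 12}, and 11 is not among them.
Hence no integer x has x² ≡ 11 (mod 13).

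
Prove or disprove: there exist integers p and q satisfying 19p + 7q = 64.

p = 3, q = 1

19 and 7 are coprime, so 19p + 7q ranges over all of ℤ.
Dividing repeatedly: 19 = 2·7 + 5, 7 = 1·5 + 2, 5 = 2·2 + 1, 2 = 2·1 + 0.
Working back up the chain: 1 = 5 − 2·2 = 5 − 2·(7 − 1·5) = −2·7 + 3·5 = −2·7 + 3·(19 − 2·7) = 3·19 − 8·7. So 19·3 + 7·(-8) = 1.
Times 64: 19·192 + 7·(-512) = 64, so (192, -512) solves it.
Subtracting 27·7 from p and adding 27·19 to q gives the tidier solution (3, 1).
Check: 19·3 + 7·1 = 57 + 7 = 64. ✓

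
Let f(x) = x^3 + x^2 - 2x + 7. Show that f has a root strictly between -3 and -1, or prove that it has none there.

Yes, f has a root in the interval.

f(-3) = -5 and f(-1) = 9, which have opposite signs.
f is continuous everywhere (it is a polynomial), in particular on [-3, -1].
By the Intermediate Value Theorem f must vanish at some point of (-3, -1).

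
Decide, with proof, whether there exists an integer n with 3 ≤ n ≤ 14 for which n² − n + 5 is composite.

n = 11

At n = 11: 11² − 11 + 5 = 115 = 5·23, which is composite.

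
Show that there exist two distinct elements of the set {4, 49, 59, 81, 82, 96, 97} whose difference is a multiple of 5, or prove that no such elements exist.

Reduce each element mod 5: 4↦4, 49↦4, 59↦4, 81↦1, 82↦2, 96↦1, 97↦2. The residue 4 repeats (at 4 and 49), and 49 − 4 = 45 = 9·5.

4 and 49 are such a pair.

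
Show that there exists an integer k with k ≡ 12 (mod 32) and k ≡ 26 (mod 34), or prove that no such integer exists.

Here gcd(32, 34) = 2, and both 12 and 26 leave remainder 0 mod 2, so the system is consistent.
Put k = 12 + 32t, so we need 32t ≡ 14 (mod 34), equivalently (divide by 2) 16t ≡ 7 (mod 17).
Note 16·16 = 256 ≡ 1 (mod 17) (as 256 − 1 = 15·17), so 16⁻¹ ≡ 16.
Multiplying by 16: t ≡ 16·7 = 112 ≡ 10 (mod 17).
Then k = 12 + 32·10 = 332.
Indeed 332 ≡ 12 (mod 32) and 332 ≡ 26 (mod 34).

k = 332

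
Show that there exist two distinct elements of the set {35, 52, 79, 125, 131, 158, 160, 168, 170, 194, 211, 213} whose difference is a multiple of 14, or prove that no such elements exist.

Reduce each element modulo 14: 35↦7, 52↦10, 79↦9, 125↦13, 131↦5, 158↦4, 160↦6, 168↦0, 170↦2, 194↦12, 211↦1, 213↦3.
No residue repeats among the 12 elements, so no pair has difference ≡ 0 (mod 14).

No such pair exists.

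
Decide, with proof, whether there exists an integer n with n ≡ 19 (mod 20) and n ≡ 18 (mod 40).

Reduce both congruences modulo 20, which divides 20 and 40: they say n ≡ 19 (mod 20) and n ≡ 18 (mod 20).
But 19 mod 20 = 19 while 18 mod 20 = 18, a contradiction.
Therefore no such n exists.

No, no such integer exists.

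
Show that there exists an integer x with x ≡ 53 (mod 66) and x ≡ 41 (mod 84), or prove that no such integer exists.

x = 713

Here gcd(66, 84) = 6, and both 53 and 41 leave remainder 5 mod 6, so the system is consistent.
Put x = 53 + 66t, so we need 66t ≡ 72 (mod 84), equivalently (divide by 6) 11t ≡ 12 (mod 14).
Invert 11 mod 14 by the Euclidean algorithm: 14 = 1·11 + 3, 11 = 3·3 + 2, 3 = 1·2 + 1, 2 = 2·1 + 0; back-substituting, 1 = 3 − 1·2 = 3 − (11 − 3·3) = −11 + 4·3 = −11 + 4·(14 − 1·11) = 4·14 − 5·11. Hence 11·(-5) ≡ 1, so 11⁻¹ ≡ -5 ≡ 9 (mod 14).
Multiplying by 9: t ≡ 9·12 = 108 ≡ 10 (mod 14).
Then x = 53 + 66·10 = 713.
Indeed 713 ≡ 53 (mod 66) and 713 ≡ 41 (mod 84).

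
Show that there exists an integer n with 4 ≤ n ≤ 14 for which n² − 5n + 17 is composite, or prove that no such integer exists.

n = 14

At n = 14: 14² − 5·14 + 17 = 143 = 11·13, which is composite.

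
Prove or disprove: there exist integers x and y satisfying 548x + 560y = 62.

gcd(548, 560) = 4, so every integer of the form 548x + 560y is a multiple of 4.
However 62 leaves remainder 2 on division by 4.
Therefore 548x + 560y = 62 has no solution in integers.

No such integers exist.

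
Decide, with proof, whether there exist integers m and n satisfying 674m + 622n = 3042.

Every value of 674m + 622n is a multiple of gcd(674, 622) = 2; since 2 ∣ 3042, solutions exist.
Dividing through by 2 reduces the equation to 337m + 311n = 1521.
Run the Euclidean algorithm on 337 and 311: 337 = 1·311 + 26, 311 = 11·26 + 25, 26 = 1·25 + 1, 25 = 25·1 + 0.
Unwinding: 1 = 26 − 1·25 = 26 − (311 − 11·26) = −311 + 12·26 = −311 + 12·(337 − 1·311) = 12·337 − 13·311, i.e. 337·12 + 311·(-13) = 1.
Multiplying through by 1521: m = 12·1521 = 18252, n = (-13)·1521 = -19773 is a solution.
The general solution is m = 18252 + 311k, n = -19773 − 337k; taking k = -58 gives the smaller pair m = 214, n = -227.
Check: 674·214 + 622·(-227) = 144236 − 141194 = 3042. ✓

m = 214, n = -227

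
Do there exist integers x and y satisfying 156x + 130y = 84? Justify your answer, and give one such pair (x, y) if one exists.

No, no such integers exist.

Any value of 156x + 130y is a multiple of gcd(156, 130) = 26.
But 84 = 26·3 + 6, so 26 ∤ 84.
Hence no integers x, y satisfy the equation.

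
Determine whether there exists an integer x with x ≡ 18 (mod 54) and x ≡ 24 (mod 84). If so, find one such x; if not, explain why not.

gcd(54, 84) = 6. A simultaneous solution exists iff 18 ≡ 24 (mod 6); here 18 mod 6 = 0 = 24 mod 6, so it does.
Put x = 18 + 54t, so we need 54t ≡ 6 (mod 84), equivalently (divide by 6) 9t ≡ 1 (mod 14).
To invert 9 modulo 14: 14 = 1·9 + 5, 9 = 1·5 + 4, 5 = 1·4 + 1, 4 = 4·1 + 0, and unwinding, 1 = 5 − 1·4 = 5 − (9 − 1·5) = −9 + 2·5 = −9 + 2·(14 − 1·9) = 2·14 − 3·9. Thus 9⁻¹ ≡ -3 ≡ 11 (mod 14).
Therefore t ≡ 11·1 = 11 (mod 14).
Then x = 18 + 54·11 = 612.
Indeed 612 ≡ 18 (mod 54) and 612 ≡ 24 (mod 84).

x = 612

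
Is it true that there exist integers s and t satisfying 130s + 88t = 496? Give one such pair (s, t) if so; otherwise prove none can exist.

Every value of 130s + 88t is a multiple of gcd(130, 88) = 2; since 2 ∣ 496, solutions exist.
Dividing through by 2 reduces the equation to 65s + 44t = 248.
Run the Euclidean algorithm on 65 and 44: 65 = 1·44 + 21, 44 = 2·21 + 2, 21 = 10·2 + 1, 2 = 2·1 + 0.
Unwinding: 1 = 21 − 10·2 = 21 − 10·(44 − 2·21) = −10·44 + 21·21 = −10·44 + 21·(65 − 1·44) = 21·65 − 31·44, i.e. 65·21 + 44·(-31) = 1.
Multiplying through by 248: s = 21·248 = 5208, t = (-31)·248 = -7688 is a solution.
Shifting by a multiple of (44, −65) keeps it a solution: s = 5208 − 118·44 = 16, t = -7688 + 118·65 = -18.
Indeed 130·16 + 88·(-18) = 2080 − 1584 = 496.

s = 16, t = -18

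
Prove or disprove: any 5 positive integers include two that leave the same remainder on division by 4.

True.

There are exactly 4 possible remainders on division by 4.
Placing 5 integers into 4 classes, some class receives at least two — say a and b.
That is, a and b leave the same remainder on division by 4, as claimed.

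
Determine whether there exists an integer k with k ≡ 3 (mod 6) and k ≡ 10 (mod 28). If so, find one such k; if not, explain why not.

No, no such integer exists.

gcd(6, 28) = 2. If k ≡ 3 (mod 6) and k ≡ 10 (mod 28), then k ≡ 3 (mod 2) and k ≡ 10 (mod 2).
These are incompatible: 3 − 10 = -7 is not divisible by 2.
So no integer satisfies both congruences.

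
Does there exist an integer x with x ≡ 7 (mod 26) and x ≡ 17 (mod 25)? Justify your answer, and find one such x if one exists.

The moduli 26 and 25 are coprime, so by the Chinese Remainder Theorem a unique solution modulo 650 exists.
Write x = 7 + 26t and require 7 + 26t ≡ 17 (mod 25), i.e. 26t ≡ 10 (mod 25).
26 ≡ 1 (mod 25), so this reads 1t ≡ 10 (mod 25). So t ≡ 10 (mod 25).
With t = 10: x = 7 + 26·10 = 267.
Check: 267 mod 26 = 7, 267 mod 25 = 17. ✓

x = 267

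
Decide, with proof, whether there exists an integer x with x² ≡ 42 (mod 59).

Apply Euler's criterion with the prime 59: 42 is a quadratic residue iff 42^29 ≡ 1 (mod 59), and a non-residue iff it is ≡ −1.
Repeated squaring mod 59: 42^2 = 1764 ≡ 53; 42^4 ≡ 53² = 2809 ≡ 36; 42^8 ≡ 36² = 1296 ≡ 57; 42^16 ≡ 57² = 3249 ≡ 4.
Since 29 = 16 + 8 + 4 + 1, 42^29 ≡ 4 · 57 · 36 · 42; multiplying out mod 59: 4·57 = 228 ≡ 51, then 51·36 = 1836 ≡ 7, then 7·42 = 294 ≡ 58. Thus 42^29 ≡ 58 ≡ −1 (mod 59).
By Euler's criterion 42 is a quadratic non-residue mod 59: no x satisfies x² ≡ 42 (mod 59).

No such integer exists.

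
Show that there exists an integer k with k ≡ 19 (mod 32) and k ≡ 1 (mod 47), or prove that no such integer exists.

k = 659

gcd(32, 47) = 1, so the Chinese Remainder Theorem guarantees exactly one residue class mod 1504 satisfying both.
Any solution of the first congruence is k = 19 + 32t; substituting into the second, 32t ≡ 1 − 19 ≡ 29 (mod 47).
To invert 32 modulo 47: 47 = 1·32 + 15, 32 = 2·15 + 2, 15 = 7·2 + 1, 2 = 2·1 + 0, and unwinding, 1 = 15 − 7·2 = 15 − 7·(32 − 2·15) = −7·32 + 15·15 = −7·32 + 15·(47 − 1·32) = 15·47 − 22·32. Thus 32⁻¹ ≡ -22 ≡ 25 (mod 47).
Multiplying by 25: t ≡ 25·29 = 725 ≡ 20 (mod 47).
Taking t = 20 gives k = 19 + 32·20 = 659.
Check: 659 mod 32 = 19, 659 mod 47 = 1. ✓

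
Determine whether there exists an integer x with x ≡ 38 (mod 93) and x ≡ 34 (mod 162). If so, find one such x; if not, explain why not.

No such integer exists.

Reduce both congruences modulo 3, which divides 93 and 162: they say x ≡ 38 (mod 3) and x ≡ 34 (mod 3).
But 38 mod 3 = 2 while 34 mod 3 = 1, a contradiction.
Therefore no such x exists.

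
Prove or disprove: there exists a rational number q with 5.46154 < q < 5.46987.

Scale by 15: the interval becomes (81.92310, 82.04805), which contains the integer 82.
So q = 82/15 works: it is a ratio of integers, and dividing 15·5.46154 < 82 < 15·5.46987 through by 15 gives 5.46154 < 82/15 < 5.46987.

q = 82/15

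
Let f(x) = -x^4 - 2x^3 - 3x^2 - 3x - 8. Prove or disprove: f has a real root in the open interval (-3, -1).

No.

The endpoint values f(-3) = -53 and f(-1) = -7 are both negative. Claim: f(x) < 0 for every x in (-3, -1).
Substitute x = -1 − u, where 0 < u < 2 on the interval. Expanding, f(-1 − u) = -u^4 - 2u^3 - 3u^2 - u - 7.
The nonzero coefficients here are all negative, so for u > 0 every term is negative (or zero), and the constant term -7 is strictly negative.
Therefore f(x) < 0 throughout (-3, -1), and f has no zero there.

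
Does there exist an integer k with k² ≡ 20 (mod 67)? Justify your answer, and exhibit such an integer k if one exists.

Apply Euler's criterion with the prime 67: 20 is a quadratic residue iff 20^33 ≡ 1 (mod 67), and a non-residue iff it is ≡ −1.
Repeated squaring mod 67: 20^2 = 400 ≡ 65; 20^4 ≡ 65² = 4225 ≡ 4; 20^8 ≡ 4² = 16 ≡ 16; 20^16 ≡ 16² = 256 ≡ 55; 20^32 ≡ 55² = 3025 ≡ 10.
Since 33 = 32 + 1, 20^33 ≡ 10 · 20; multiplying out mod 67: 10·20 = 200 ≡ 66. Thus 20^33 ≡ 66 ≡ −1 (mod 67).
By Euler's criterion 20 is a quadratic non-residue mod 67: no k satisfies k² ≡ 20 (mod 67).

No such integer exists.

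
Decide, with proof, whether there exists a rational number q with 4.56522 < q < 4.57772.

Look for a denominator N such that an integer falls strictly between N·4.56522 and N·4.57772. N = 7 works: 7·4.56522 = 31.95654 < 32 < 32.04404 = 7·4.57772.
Hence 32/7 is a rational number with 4.56522 < 32/7 < 4.57772.

q = 32/7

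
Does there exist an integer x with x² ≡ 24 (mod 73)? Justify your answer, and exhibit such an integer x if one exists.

Take x = 30. Then 30² = 900 = 12·73 + 24, so 30² ≡ 24 (mod 73).

x = 30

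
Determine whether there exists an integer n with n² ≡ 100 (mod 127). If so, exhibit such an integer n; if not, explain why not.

Take n = 10. Then 10² = 100, and since 0 ≤ 100 < 127 this is already reduced: 10² ≡ 100 (mod 127).

n = 10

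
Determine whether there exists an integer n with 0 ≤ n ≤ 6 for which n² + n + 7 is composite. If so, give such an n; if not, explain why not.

At n = 1: 1² + 1 + 7 = 9 = 3·3, which is composite.

n = 1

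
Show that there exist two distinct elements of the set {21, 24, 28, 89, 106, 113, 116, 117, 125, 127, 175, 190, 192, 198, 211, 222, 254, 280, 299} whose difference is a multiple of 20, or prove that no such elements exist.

No such pair exists.

Two integers differ by a multiple of 20 exactly when they have the same residue mod 20. The residues are 21↦1, 24↦4, 28↦8, 89↦9, 106↦6, 113↦13, 116↦16, 117↦17, 125↦5, 127↦7, 175↦15, 190↦10, 192↦12, 198↦18, 211↦11, 222↦2, 254↦14, 280↦0, 299↦19.
These 19 residues are pairwise different, hence no difference of two elements is divisible by 20.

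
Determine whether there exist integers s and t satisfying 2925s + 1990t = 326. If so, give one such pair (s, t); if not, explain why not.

gcd(2925, 1990) = 5, so every integer of the form 2925s + 1990t is a multiple of 5.
However 326 leaves remainder 1 on division by 5.
Therefore 2925s + 1990t = 326 has no solution in integers.

There are no such integers.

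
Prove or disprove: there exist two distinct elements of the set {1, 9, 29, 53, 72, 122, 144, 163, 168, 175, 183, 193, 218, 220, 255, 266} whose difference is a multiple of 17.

Two integers differ by a multiple of 17 exactly when they have the same residue mod 17. The residues are 1↦1, 9↦9, 29↦12, 53↦2, 72↦4, 122↦3, 144↦8, 163↦10, 168↦15, 175↦5, 183↦13, 193↦6, 218↦14, 220↦16, 255↦0, 266↦11.
These 16 residues are pairwise different, hence no difference of two elements is divisible by 17.

No such pair exists.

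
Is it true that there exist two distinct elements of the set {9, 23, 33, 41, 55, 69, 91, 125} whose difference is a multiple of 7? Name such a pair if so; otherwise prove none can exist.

Yes: 9 and 23.

Reduce each element mod 7: 9↦2, 23↦2, 33↦5, 41↦6, 55↦6, 69↦6, 91↦0, 125↦6. The residue 2 repeats (at 9 and 23), and 23 − 9 = 14 = 2·7.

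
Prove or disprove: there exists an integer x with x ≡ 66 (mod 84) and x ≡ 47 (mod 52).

Reduce both congruences modulo 4, which divides 84 and 52: they say x ≡ 66 (mod 4) and x ≡ 47 (mod 4).
However 66 ≡ 2 and 47 ≡ 3 (mod 4), and 2 ≠ 3.
So no integer satisfies both congruences.

No such integer exists.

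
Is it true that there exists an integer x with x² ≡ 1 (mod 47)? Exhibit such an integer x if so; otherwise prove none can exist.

x = 46 works: 46² = 2116, and 2116 − 1 = 2115 = 45·47.

x = 46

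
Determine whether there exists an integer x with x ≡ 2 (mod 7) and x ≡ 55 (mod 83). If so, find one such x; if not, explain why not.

gcd(7, 83) = 1, so the Chinese Remainder Theorem guarantees exactly one residue class mod 581 satisfying both.
Any solution of the first congruence is x = 2 + 7t; substituting into the second, 7t ≡ 55 − 2 ≡ 53 (mod 83).
Note 7·12 = 84 ≡ 1 (mod 83) (as 84 − 1 = 1·83), so 7⁻¹ ≡ 12.
Multiplying by 12: t ≡ 12·53 = 636 ≡ 55 (mod 83).
Taking t = 55 gives x = 2 + 7·55 = 387.
Check: 387 mod 7 = 2, 387 mod 83 = 55. ✓

x = 387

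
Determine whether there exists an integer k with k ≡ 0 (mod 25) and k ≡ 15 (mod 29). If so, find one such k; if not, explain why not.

k = 450

Since 25 and 29 share no common factor, CRT says the pair of congruences has a solution (unique mod 725).
Write k = 0 + 25t and require 0 + 25t ≡ 15 (mod 29), i.e. 25t ≡ 15 (mod 29).
Invert 25 mod 29 by the Euclidean algorithm: 29 = 1·25 + 4, 25 = 6·4 + 1, 4 = 4·1 + 0; back-substituting, 1 = 25 − 6·4 = 25 − 6·(29 − 1·25) = −6·29 + 7·25. Hence 25·7 ≡ 1, so 25⁻¹ ≡ 7 (mod 29).
Multiplying by 7: t ≡ 7·15 = 105 ≡ 18 (mod 29).
Taking t = 18 gives k = 0 + 25·18 = 450.
Indeed 450 ≡ 0 (mod 25) and 450 ≡ 15 (mod 29).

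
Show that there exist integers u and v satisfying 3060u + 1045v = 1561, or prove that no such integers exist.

No, no such integers exist.

Both 3060 and 1045 are divisible by gcd(3060, 1045) = 5, hence so is any combination 3060u + 1045v.
But 1561 is not a multiple of 5 (it leaves remainder 1).
So the equation is unsolvable over ℤ.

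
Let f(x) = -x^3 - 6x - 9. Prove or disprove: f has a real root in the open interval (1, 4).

No such root exists.

f(1) = -16 and f(4) = -97, both negative.
f'(x) = -3x^2 - 6 has discriminant 0² − 4·(-3)·(-6) = -72 < 0, so f' has no real roots and is negative for every real x.
Hence f is strictly decreasing on ℝ, and in particular on [1, 4]. A strictly monotone function with same-sign endpoint values stays negative on the whole interval, so f has no zero in (1, 4).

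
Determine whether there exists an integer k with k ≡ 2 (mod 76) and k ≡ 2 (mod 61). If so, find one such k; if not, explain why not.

Since 76 and 61 share no common factor, CRT says the pair of congruences has a solution (unique mod 4636).
Any solution of the first congruence is k = 2 + 76t; substituting into the second, 76t ≡ 2 − 2 ≡ 0 (mod 61).
76 ≡ 15 (mod 61), so this reads 15t ≡ 0 (mod 61). t = 0 satisfies this.
With t = 0: k = 2 + 76·0 = 2.
Indeed 2 ≡ 2 (mod 76) and 2 ≡ 2 (mod 61).

k = 2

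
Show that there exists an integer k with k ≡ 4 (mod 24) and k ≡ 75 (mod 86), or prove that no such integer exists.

There is no such integer.

Reduce both congruences modulo 2, which divides 24 and 86: they say k ≡ 4 (mod 2) and k ≡ 75 (mod 2).
But 4 mod 2 = 0 while 75 mod 2 = 1, a contradiction.
So no integer satisfies both congruences.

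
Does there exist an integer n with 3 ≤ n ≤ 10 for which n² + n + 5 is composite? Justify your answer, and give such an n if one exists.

At n = 8: 8² + 8 + 5 = 77 = 7·11, which is composite.

n = 8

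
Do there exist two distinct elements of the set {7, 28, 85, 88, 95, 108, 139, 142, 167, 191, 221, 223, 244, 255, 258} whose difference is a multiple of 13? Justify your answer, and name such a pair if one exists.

Yes: 7 and 85.

7 mod 13 = 7 and 85 mod 13 = 7, so 85 − 7 = 78 = 6·13.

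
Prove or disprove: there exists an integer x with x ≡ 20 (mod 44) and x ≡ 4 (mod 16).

x = 20

The moduli are not coprime: gcd(44, 16) = 4. Compatibility requires 4 ∣ (4 − 20) = -16, which holds, so solutions exist.
In fact x = 20 itself already satisfies 20 mod 16 = 4.
Indeed 20 ≡ 20 (mod 44) and 20 ≡ 4 (mod 16).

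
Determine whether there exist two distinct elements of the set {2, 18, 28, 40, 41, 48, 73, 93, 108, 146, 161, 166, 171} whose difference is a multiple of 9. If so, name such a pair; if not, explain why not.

2 mod 9 = 2 and 146 mod 9 = 2, so 146 − 2 = 144 = 16·9.

The pair (2, 146) works.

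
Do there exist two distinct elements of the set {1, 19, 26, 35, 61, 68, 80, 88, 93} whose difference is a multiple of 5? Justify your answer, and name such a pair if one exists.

Both 1 and 26 leave remainder 1 on division by 5; their difference 25 = 5·5 is a multiple of 5.

1 and 26 are such a pair.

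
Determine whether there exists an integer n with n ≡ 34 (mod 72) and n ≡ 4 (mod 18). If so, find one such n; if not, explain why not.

Reduce both congruences modulo 18, which divides 72 and 18: they say n ≡ 34 (mod 18) and n ≡ 4 (mod 18).
These are incompatible: 34 − 4 = 30 is not divisible by 18.
So no integer satisfies both congruences.

No such integer exists.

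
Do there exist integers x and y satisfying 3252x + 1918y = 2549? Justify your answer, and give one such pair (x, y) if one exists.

No such integers exist.

Any value of 3252x + 1918y is a multiple of gcd(3252, 1918) = 2.
However 2549 leaves remainder 1 on division by 2.
Therefore 3252x + 1918y = 2549 has no solution in integers.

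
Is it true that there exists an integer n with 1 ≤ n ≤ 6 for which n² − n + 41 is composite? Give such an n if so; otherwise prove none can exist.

There is no such integer n in that range.

The values for n = 1, 2, …, 6 are 41, 43, 47, 53, 61, 71, and each of these is prime.
So no value in the range makes the expression composite.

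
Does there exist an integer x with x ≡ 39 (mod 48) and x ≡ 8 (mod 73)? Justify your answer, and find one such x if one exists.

The moduli 48 and 73 are coprime, so by the Chinese Remainder Theorem a unique solution modulo 3504 exists.
Write x = 39 + 48t and require 39 + 48t ≡ 8 (mod 73), i.e. 48t ≡ 42 (mod 73).
Since 48·35 = 1680 = 23·73 + 1, the inverse of 48 mod 73 is 35.
Multiplying by 35: t ≡ 35·42 = 1470 ≡ 10 (mod 73).
With t = 10: x = 39 + 48·10 = 519.
Verify: 519 = 10·48 + 39 and 519 = 7·73 + 8. ✓

x = 519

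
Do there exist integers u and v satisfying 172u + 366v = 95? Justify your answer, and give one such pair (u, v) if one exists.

There are no such integers.

gcd(172, 366) = 2, so every integer of the form 172u + 366v is a multiple of 2.
But 95 is not a multiple of 2 (it leaves remainder 1).
Hence no integers u, v satisfy the equation.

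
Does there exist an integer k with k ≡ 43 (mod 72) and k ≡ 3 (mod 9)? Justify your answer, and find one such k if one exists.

gcd(72, 9) = 9. If k ≡ 43 (mod 72) and k ≡ 3 (mod 9), then k ≡ 43 (mod 9) and k ≡ 3 (mod 9).
But 43 mod 9 = 7 while 3 mod 9 = 3, a contradiction.
So no integer satisfies both congruences.

No such integer exists.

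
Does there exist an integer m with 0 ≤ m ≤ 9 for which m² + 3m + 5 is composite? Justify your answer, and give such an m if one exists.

m = 8

At m = 8: 8² + 3·8 + 5 = 93 = 3·31, which is composite.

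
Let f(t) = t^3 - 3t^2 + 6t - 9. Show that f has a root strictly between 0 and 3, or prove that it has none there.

f(0) = -9 and f(3) = 9, which have opposite signs.
Since f is a polynomial it is continuous on [0, 3].
By the Intermediate Value Theorem, f takes the value 0 somewhere in the open interval.

Such a root exists.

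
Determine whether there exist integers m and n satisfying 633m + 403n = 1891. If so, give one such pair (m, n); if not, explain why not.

m = 31, n = -44

Since gcd(633, 403) = 1, every integer is an integer combination of 633 and 403.
Euclidean algorithm: 633 = 1·403 + 230, 403 = 1·230 + 173, 230 = 1·173 + 57, 173 = 3·57 + 2, 57 = 28·2 + 1, 2 = 2·1 + 0.
Back-substituting, 1 = 57 − 28·2 = 57 − 28·(173 − 3·57) = −28·173 + 85·57 = −28·173 + 85·(230 − 1·173) = 85·230 − 113·173 = 85·230 − 113·(403 − 1·230) = −113·403 + 198·230 = −113·403 + 198·(633 − 1·403) = 198·633 − 311·403; that is, 633·198 + 403·(-311) = 1.
Multiplying through by 1891: m = 198·1891 = 374418, n = (-311)·1891 = -588101 is a solution.
Shifting by a multiple of (403, −633) keeps it a solution: m = 374418 − 929·403 = 31, n = -588101 + 929·633 = -44.
Indeed 633·31 + 403·(-44) = 19623 − 17732 = 1891.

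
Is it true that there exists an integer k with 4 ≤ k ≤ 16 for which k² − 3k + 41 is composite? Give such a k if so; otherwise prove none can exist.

At k = 14: 14² − 3·14 + 41 = 195 = 3·65, which is composite.

k = 14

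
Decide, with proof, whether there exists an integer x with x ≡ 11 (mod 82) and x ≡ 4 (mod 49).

x = 2307

The moduli 82 and 49 are coprime, so by the Chinese Remainder Theorem a unique solution modulo 4018 exists.
Any solution of the first congruence is x = 11 + 82t; substituting into the second, 82t ≡ 4 − 11 ≡ 42 (mod 49).
82 ≡ 33 (mod 49), so this reads 33t ≡ 42 (mod 49). Note 33·3 = 99 ≡ 1 (mod 49) (as 99 − 1 = 2·49), so 33⁻¹ ≡ 3.
Therefore t ≡ 3·42 = 126 ≡ 28 (mod 49).
With t = 28: x = 11 + 82·28 = 2307.
Check: 2307 mod 82 = 11, 2307 mod 49 = 4. ✓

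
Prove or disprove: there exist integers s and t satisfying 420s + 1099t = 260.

No such integers exist.

Both 420 and 1099 are divisible by gcd(420, 1099) = 7, hence so is any combination 420s + 1099t.
But 260 = 7·37 + 1, so 7 ∤ 260.
Hence no integers s, t satisfy the equation.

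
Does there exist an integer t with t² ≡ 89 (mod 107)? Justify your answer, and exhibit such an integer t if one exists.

t = 14 works: 14² = 196, and 196 − 89 = 107 = 1·107.

t = 14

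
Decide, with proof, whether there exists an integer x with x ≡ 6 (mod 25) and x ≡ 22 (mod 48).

x = 406

The moduli 25 and 48 are coprime, so by the Chinese Remainder Theorem a unique solution modulo 1200 exists.
Write x = 6 + 25t and require 6 + 25t ≡ 22 (mod 48), i.e. 25t ≡ 16 (mod 48).
Since 25·25 = 625 = 13·48 + 1, the inverse of 25 mod 48 is 25.
Multiplying by 25: t ≡ 25·16 = 400 ≡ 16 (mod 48).
With t = 16: x = 6 + 25·16 = 406.
Verify: 406 = 16·25 + 6 and 406 = 8·48 + 22. ✓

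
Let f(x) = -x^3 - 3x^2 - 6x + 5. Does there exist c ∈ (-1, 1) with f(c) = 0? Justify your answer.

Yes, f has a root in the interval.

f(-1) = 9 and f(1) = -5, which have opposite signs.
Since f is a polynomial it is continuous on [-1, 1].
By the Intermediate Value Theorem f must vanish at some point of (-1, 1).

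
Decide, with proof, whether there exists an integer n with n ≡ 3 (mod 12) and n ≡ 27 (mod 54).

n = 27

Here gcd(12, 54) = 6, and both 3 and 27 leave remainder 3 mod 6, so the system is consistent.
List candidates n ≡ 3 (mod 12): 3, 15, 27. Modulo 54 these are 3, 15, 27; 27 gives 27 as required.
Check: 27 mod 12 = 3, 27 mod 54 = 27. ✓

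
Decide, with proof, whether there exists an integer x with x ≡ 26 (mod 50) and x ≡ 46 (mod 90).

x = 226

The moduli are not coprime: gcd(50, 90) = 10. Compatibility requires 10 ∣ (46 − 26) = 20, which holds, so solutions exist.
List candidates x ≡ 26 (mod 50): 26, 76, 126, 176, 226. Modulo 90 these are 26, 76, 36, 86, 46; 226 gives 46 as required.
Check: 226 mod 50 = 26, 226 mod 90 = 46. ✓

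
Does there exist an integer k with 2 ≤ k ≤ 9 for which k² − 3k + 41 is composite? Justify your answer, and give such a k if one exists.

k = 2

At k = 2: 2² − 3·2 + 41 = 39 = 3·13, which is composite.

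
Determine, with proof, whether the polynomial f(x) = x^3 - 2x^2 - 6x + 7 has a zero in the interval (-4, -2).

Such a root exists.

f(-4) = -65 and f(-2) = 3, which have opposite signs.
f is continuous everywhere (it is a polynomial), in particular on [-4, -2].
By the Intermediate Value Theorem, f takes the value 0 somewhere in the open interval.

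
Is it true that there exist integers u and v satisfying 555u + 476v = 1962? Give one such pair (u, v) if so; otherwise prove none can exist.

555 and 476 are coprime, so 555u + 476v ranges over all of ℤ.
Euclidean algorithm: 555 = 1·476 + 79, 476 = 6·79 + 2, 79 = 39·2 + 1, 2 = 2·1 + 0.
Back-substituting, 1 = 79 − 39·2 = 79 − 39·(476 − 6·79) = −39·476 + 235·79 = −39·476 + 235·(555 − 1·476) = 235·555 − 274·476; that is, 555·235 + 476·(-274) = 1.
Times 1962: 555·461070 + 476·(-537588) = 1962, so (461070, -537588) solves it.
Subtracting 968·476 from u and adding 968·555 to v gives the tidier solution (302, -348).
Check: 555·302 + 476·(-348) = 167610 − 165648 = 1962. ✓

u = 302, v = -348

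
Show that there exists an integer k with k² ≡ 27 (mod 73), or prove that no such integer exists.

k = 63

k = 63 works: 63² = 3969, and 3969 − 27 = 3942 = 54·73.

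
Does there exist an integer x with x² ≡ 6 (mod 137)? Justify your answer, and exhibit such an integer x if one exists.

Apply Euler's criterion with the prime 137: 6 is a quadratic residue iff 6^68 ≡ 1 (mod 137), and a non-residue iff it is ≡ −1.
Repeated squaring mod 137: 6^2 = 36 ≡ 36; 6^4 ≡ 36² = 1296 ≡ 63; 6^8 ≡ 63² = 3969 ≡ 133; 6^16 ≡ 133² = 17689 ≡ 16; 6^32 ≡ 16² = 256 ≡ 119; 6^64 ≡ 119² = 14161 ≡ 50.
Since 68 = 64 + 4, 6^68 ≡ 50 · 63; multiplying out mod 137: 50·63 = 3150 ≡ 136. Thus 6^68 ≡ 136 ≡ −1 (mod 137).
The value −1 means 6 is a non-residue modulo 137, so x² ≡ 6 (mod 137) is impossible.

No, no such integer exists.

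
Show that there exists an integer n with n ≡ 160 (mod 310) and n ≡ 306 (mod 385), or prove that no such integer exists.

Reduce both congruences modulo 5, which divides 310 and 385: they say n ≡ 160 (mod 5) and n ≡ 306 (mod 5).
These are incompatible: 160 − 306 = -146 is not divisible by 5.
Therefore no such n exists.

No, no such integer exists.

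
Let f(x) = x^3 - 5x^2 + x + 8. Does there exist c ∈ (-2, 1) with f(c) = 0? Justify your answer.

f(-2) = -22 and f(1) = 5, which have opposite signs.
f is continuous everywhere (it is a polynomial), in particular on [-2, 1].
The Intermediate Value Theorem then guarantees some c ∈ (-2, 1) with f(c) = 0.

Such a root exists.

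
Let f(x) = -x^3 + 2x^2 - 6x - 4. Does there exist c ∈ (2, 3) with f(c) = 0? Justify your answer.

Evaluate at the endpoints: f(2) = -16, f(3) = -31 — same sign (negative).
The derivative f'(x) = -3x^2 + 4x - 6 is a quadratic with discriminant 4² − 4·(-3)·(-6) = -56 < 0; it never vanishes, so it is always negative (sign of the leading coefficient).
Hence f is strictly decreasing on ℝ, and in particular on [2, 3]. A strictly monotone function with same-sign endpoint values stays negative on the whole interval, so f has no zero in (2, 3).

f has no root in that interval.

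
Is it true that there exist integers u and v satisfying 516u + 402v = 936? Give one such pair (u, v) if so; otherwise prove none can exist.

u = 47, v = -58

gcd(516, 402) = 6, and 6 divides 936, so integer solutions exist.
Dividing through by 6 reduces the equation to 86u + 67v = 156.
Dividing repeatedly: 86 = 1·67 + 19, 67 = 3·19 + 10, 19 = 1·10 + 9, 10 = 1·9 + 1, 9 = 9·1 + 0.
Back-substituting, 1 = 10 − 1·9 = 10 − (19 − 1·10) = −19 + 2·10 = −19 + 2·(67 − 3·19) = 2·67 − 7·19 = 2·67 − 7·(86 − 1·67) = −7·86 + 9·67; that is, 86·(-7) + 67·9 = 1.
Times 156: 86·(-1092) + 67·1404 = 156, so (-1092, 1404) solves it.
Shifting by a multiple of (67, −86) keeps it a solution: u = -1092 + 17·67 = 47, v = 1404 − 17·86 = -58.
Indeed 516·47 + 402·(-58) = 24252 − 23316 = 936.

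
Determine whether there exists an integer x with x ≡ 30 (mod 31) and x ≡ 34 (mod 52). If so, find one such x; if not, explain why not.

x = 1022

Since 31 and 52 share no common factor, CRT says the pair of congruences has a solution (unique mod 1612).
Any solution of the first congruence is x = 30 + 31t; substituting into the second, 31t ≡ 34 − 30 ≡ 4 (mod 52).
To invert 31 modulo 52: 52 = 1·31 + 21, 31 = 1·21 + 10, 21 = 2·10 + 1, 10 = 10·1 + 0, and unwinding, 1 = 21 − 2·10 = 21 − 2·(31 − 1·21) = −2·31 + 3·21 = −2·31 + 3·(52 − 1·31) = 3·52 − 5·31. Thus 31⁻¹ ≡ -5 ≡ 47 (mod 52).
Multiplying by 47: t ≡ 47·4 = 188 ≡ 32 (mod 52).
With t = 32: x = 30 + 31·32 = 1022.
Verify: 1022 = 32·31 + 30 and 1022 = 19·52 + 34. ✓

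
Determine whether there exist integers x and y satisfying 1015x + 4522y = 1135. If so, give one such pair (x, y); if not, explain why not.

No, no such integers exist.

Any value of 1015x + 4522y is a multiple of gcd(1015, 4522) = 7.
However 1135 leaves remainder 1 on division by 7.
Hence no integers x, y satisfy the equation.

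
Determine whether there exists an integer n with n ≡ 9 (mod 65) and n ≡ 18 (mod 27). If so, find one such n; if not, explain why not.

gcd(65, 27) = 1, so the Chinese Remainder Theorem guarantees exactly one residue class mod 1755 satisfying both.
Any solution of the first congruence is n = 9 + 65t; substituting into the second, 65t ≡ 18 − 9 ≡ 9 (mod 27).
65 ≡ 11 (mod 27), so this reads 11t ≡ 9 (mod 27). To invert 11 modulo 27: 27 = 2·11 + 5, 11 = 2·5 + 1, 5 = 5·1 + 0, and unwinding, 1 = 11 − 2·5 = 11 − 2·(27 − 2·11) = −2·27 + 5·11. Thus 11⁻¹ ≡ 5 (mod 27).
Therefore t ≡ 5·9 = 45 ≡ 18 (mod 27).
With t = 18: n = 9 + 65·18 = 1179.
Indeed 1179 ≡ 9 (mod 65) and 1179 ≡ 18 (mod 27).

n = 1179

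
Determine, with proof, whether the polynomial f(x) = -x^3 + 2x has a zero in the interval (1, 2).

f(1) = 1 and f(2) = -4, which have opposite signs.
As a polynomial, f is continuous on every closed interval.
By the Intermediate Value Theorem f must vanish at some point of (1, 2).

Yes, f has a root in the interval.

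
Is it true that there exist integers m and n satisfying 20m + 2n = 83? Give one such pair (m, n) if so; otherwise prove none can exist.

No, no such integers exist.

gcd(20, 2) = 2, so every integer of the form 20m + 2n is a multiple of 2.
But 83 is not a multiple of 2 (it leaves remainder 1).
Hence no integers m, n satisfy the equation.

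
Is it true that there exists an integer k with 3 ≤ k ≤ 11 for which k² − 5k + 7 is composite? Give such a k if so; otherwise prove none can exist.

k = 7

At k = 7: 7² − 5·7 + 7 = 21 = 3·7, which is composite.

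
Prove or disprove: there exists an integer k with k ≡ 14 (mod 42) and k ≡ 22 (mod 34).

k = 56

Here gcd(42, 34) = 2, and both 14 and 22 leave remainder 0 mod 2, so the system is consistent.
Step through k = 14, 14 + 42, 14 + 2·42, …: the values 14, 56 reduce mod 34 to 14, 22. The value 56 hits 22.
Verify: 56 = 1·42 + 14 and 56 = 1·34 + 22. ✓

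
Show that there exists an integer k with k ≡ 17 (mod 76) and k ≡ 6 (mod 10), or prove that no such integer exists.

Both moduli are multiples of 2 = gcd(76, 10), so any solution would satisfy k ≡ 17 and k ≡ 6 modulo 2 simultaneously.
But 17 mod 2 = 1 while 6 mod 2 = 0, a contradiction.
Hence the system has no solution.

There is no such integer.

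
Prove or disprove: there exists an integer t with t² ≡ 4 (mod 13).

Take t = 2. Then 2² = 4, and since 0 ≤ 4 < 13 this is already reduced: 2² ≡ 4 (mod 13).

t = 2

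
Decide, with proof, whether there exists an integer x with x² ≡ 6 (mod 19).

Take x = 14. Then 14² = 196 = 10·19 + 6, so 14² ≡ 6 (mod 19).

x = 14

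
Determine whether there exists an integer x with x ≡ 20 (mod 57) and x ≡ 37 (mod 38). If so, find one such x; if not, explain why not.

Reduce both congruences modulo 19, which divides 57 and 38: they say x ≡ 20 (mod 19) and x ≡ 37 (mod 19).
These are incompatible: 20 − 37 = -17 is not divisible by 19.
So no integer satisfies both congruences.

No, no such integer exists.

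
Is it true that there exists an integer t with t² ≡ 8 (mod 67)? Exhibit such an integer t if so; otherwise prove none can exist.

Apply Euler's criterion with the prime 67: 8 is a quadratic residue iff 8^33 ≡ 1 (mod 67), and a non-residue iff it is ≡ −1.
Repeated squaring mod 67: 8^2 = 64 ≡ 64; 8^4 ≡ 64² = 4096 ≡ 9; 8^8 ≡ 9² = 81 ≡ 14; 8^16 ≡ 14² = 196 ≡ 62; 8^32 ≡ 62² = 3844 ≡ 25.
Since 33 = 32 + 1, 8^33 ≡ 25 · 8; multiplying out mod 67: 25·8 = 200 ≡ 66. Thus 8^33 ≡ 66 ≡ −1 (mod 67).
The value −1 means 8 is a non-residue modulo 67, so t² ≡ 8 (mod 67) is impossible.

No, no such integer exists.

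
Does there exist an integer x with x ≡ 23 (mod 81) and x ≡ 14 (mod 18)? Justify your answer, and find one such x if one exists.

Here gcd(81, 18) = 9, and both 23 and 14 leave remainder 5 mod 9, so the system is consistent.
The integers ≡ 23 (mod 81) are 23, 104, …; their remainders mod 18 are 5, 14, so x = 104 is the first that is ≡ 14 (mod 18).
Verify: 104 = 1·81 + 23 and 104 = 5·18 + 14. ✓

x = 104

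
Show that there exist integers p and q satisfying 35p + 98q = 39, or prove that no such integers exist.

There are no such integers.

Both 35 and 98 are divisible by gcd(35, 98) = 7, hence so is any combination 35p + 98q.
However 39 leaves remainder 4 on division by 7.
So the equation is unsolvable over ℤ.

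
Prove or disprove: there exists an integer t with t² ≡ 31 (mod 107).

No such integer exists.

Apply Euler's criterion with the prime 107: 31 is a quadratic residue iff 31^53 ≡ 1 (mod 107), and a non-residue iff it is ≡ −1.
Squaring successively (mod 107): 31^2 = 961 ≡ 105; 31^4 ≡ 105² = 11025 ≡ 4; 31^8 ≡ 4² = 16 ≡ 16; 31^16 ≡ 16² = 256 ≡ 42; 31^32 ≡ 42² = 1764 ≡ 52.
Since 53 = 32 + 16 + 4 + 1, 31^53 ≡ 52 · 42 · 4 · 31; multiplying out mod 107: 52·42 = 2184 ≡ 44, then 44·4 = 176 ≡ 69, then 69·31 = 2139 ≡ 106. Thus 31^53 ≡ 106 ≡ −1 (mod 107).
By Euler's criterion 31 is a quadratic non-residue mod 107: no t satisfies t² ≡ 31 (mod 107).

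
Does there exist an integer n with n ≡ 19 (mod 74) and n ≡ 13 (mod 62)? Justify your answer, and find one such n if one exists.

n = 1129

Here gcd(74, 62) = 2, and both 19 and 13 leave remainder 1 mod 2, so the system is consistent.
Write n = 19 + 74t. Then 74t ≡ 13 − 19 ≡ 56 (mod 62); dividing through by 2 gives 37t ≡ 28 (mod 31).
37 ≡ 6 (mod 31), so this reads 6t ≡ 28 (mod 31). Invert 6 mod 31 by the Euclidean algorithm: 31 = 5·6 + 1, 6 = 6·1 + 0; back-substituting, 1 = 31 − 5·6. Hence 6·(-5) ≡ 1, so 6⁻¹ ≡ -5 ≡ 26 (mod 31).
Multiplying by 26: t ≡ 26·28 = 728 ≡ 15 (mod 31).
Then n = 19 + 74·15 = 1129.
Check: 1129 mod 74 = 19, 1129 mod 62 = 13. ✓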